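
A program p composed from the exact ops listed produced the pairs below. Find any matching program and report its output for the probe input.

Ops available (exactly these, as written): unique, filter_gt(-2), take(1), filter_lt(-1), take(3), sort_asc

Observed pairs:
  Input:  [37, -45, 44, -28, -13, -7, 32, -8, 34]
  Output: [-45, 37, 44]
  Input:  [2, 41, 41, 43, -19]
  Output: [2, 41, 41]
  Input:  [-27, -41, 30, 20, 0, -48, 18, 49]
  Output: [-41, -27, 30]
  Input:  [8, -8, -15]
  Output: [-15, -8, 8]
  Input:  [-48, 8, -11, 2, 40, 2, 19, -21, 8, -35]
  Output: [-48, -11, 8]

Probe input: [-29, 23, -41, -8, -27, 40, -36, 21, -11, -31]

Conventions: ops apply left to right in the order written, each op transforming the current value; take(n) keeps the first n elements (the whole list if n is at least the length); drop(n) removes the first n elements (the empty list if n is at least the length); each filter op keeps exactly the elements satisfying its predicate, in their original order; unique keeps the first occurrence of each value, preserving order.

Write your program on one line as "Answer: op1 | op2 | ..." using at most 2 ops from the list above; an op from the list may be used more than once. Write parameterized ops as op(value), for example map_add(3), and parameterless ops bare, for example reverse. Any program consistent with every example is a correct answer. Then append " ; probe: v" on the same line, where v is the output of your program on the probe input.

take(3) | sort_asc ; probe: [-41, -29, 23]

Check, running the answer program on each example:
  [37, -45, 44, -28, -13, -7, 32, -8, 34] -> [37, -45, 44] -> [-45, 37, 44]
  [2, 41, 41, 43, -19] -> [2, 41, 41] -> [2, 41, 41]
  [-27, -41, 30, 20, 0, -48, 18, 49] -> [-27, -41, 30] -> [-41, -27, 30]
  [8, -8, -15] -> [8, -8, -15] -> [-15, -8, 8]
  [-48, 8, -11, 2, 40, 2, 19, -21, 8, -35] -> [-48, 8, -11] -> [-48, -11, 8]
  probe: [-29, 23, -41, -8, -27, 40, -36, 21, -11, -31] -> [-29, 23, -41] -> [-41, -29, 23]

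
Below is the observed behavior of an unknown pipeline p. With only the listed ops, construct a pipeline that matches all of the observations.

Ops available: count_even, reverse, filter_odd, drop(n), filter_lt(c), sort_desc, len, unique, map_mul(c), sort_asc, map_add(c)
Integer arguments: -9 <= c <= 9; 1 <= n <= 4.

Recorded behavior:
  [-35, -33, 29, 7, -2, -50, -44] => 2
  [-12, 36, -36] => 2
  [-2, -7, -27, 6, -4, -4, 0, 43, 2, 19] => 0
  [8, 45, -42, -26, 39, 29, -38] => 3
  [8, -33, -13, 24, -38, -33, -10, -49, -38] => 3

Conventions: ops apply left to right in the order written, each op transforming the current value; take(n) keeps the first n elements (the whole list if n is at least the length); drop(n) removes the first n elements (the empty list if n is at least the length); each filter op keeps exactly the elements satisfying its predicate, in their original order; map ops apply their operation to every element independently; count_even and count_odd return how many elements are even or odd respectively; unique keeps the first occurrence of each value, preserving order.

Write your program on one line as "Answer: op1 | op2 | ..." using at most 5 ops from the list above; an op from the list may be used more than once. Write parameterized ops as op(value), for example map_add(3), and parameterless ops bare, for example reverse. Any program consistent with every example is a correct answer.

sort_desc | filter_lt(3) | filter_lt(-5) | count_even

Check, running the answer program on each example:
  [-35, -33, 29, 7, -2, -50, -44] -> [29, 7, -2, -33, -35, -44, -50] -> [-2, -33, -35, -44, -50] -> [-33, -35, -44, -50] -> 2
  [-12, 36, -36] -> [36, -12, -36] -> [-12, -36] -> [-12, -36] -> 2
  [-2, -7, -27, 6, -4, -4, 0, 43, 2, 19] -> [43, 19, 6, 2, 0, -2, -4, -4, -7, -27] -> [2, 0, -2, -4, -4, -7, -27] -> [-7, -27] -> 0
  [8, 45, -42, -26, 39, 29, -38] -> [45, 39, 29, 8, -26, -38, -42] -> [-26, -38, -42] -> [-26, -38, -42] -> 3
  [8, -33, -13, 24, -38, -33, -10, -49, -38] -> [24, 8, -10, -13, -33, -33, -38, -38, -49] -> [-10, -13, -33, -33, -38, -38, -49] -> [-10, -13, -33, -33, -38, -38, -49] -> 3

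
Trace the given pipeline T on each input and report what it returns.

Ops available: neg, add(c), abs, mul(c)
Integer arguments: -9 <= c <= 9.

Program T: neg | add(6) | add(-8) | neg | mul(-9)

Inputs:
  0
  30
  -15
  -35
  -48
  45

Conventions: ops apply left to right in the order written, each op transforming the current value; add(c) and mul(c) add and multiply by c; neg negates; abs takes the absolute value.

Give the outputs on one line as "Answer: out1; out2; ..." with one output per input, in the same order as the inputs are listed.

-18; -288; 117; 297; 414; -423

Execution, op by op:
  0 -> 0 -> 6 -> -2 -> 2 -> -18
  30 -> -30 -> -24 -> -32 -> 32 -> -288
  -15 -> 15 -> 21 -> 13 -> -13 -> 117
  -35 -> 35 -> 41 -> 33 -> -33 -> 297
  -48 -> 48 -> 54 -> 46 -> -46 -> 414
  45 -> -45 -> -39 -> -47 -> 47 -> -423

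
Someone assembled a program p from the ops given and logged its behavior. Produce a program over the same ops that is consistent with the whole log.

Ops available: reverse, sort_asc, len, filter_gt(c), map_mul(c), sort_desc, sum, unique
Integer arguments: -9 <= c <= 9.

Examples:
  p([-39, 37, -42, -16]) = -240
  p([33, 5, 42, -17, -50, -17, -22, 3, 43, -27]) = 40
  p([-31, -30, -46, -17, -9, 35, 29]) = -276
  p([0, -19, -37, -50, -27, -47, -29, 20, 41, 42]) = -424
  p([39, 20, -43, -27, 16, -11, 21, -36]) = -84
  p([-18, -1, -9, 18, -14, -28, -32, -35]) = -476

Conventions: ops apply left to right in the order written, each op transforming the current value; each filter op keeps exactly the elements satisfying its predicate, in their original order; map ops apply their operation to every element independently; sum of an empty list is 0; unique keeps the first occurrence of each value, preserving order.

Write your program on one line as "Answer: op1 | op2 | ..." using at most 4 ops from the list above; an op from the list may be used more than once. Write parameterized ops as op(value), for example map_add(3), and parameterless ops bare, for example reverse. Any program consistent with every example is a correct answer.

sort_desc | map_mul(4) | unique | sum

Check, running the answer program on each example:
  [-39, 37, -42, -16] -> [37, -16, -39, -42] -> [148, -64, -156, -168] -> [148, -64, -156, -168] -> -240
  [33, 5, 42, -17, -50, -17, -22, 3, 43, -27] -> [43, 42, 33, 5, 3, -17, -17, -22, -27, -50] -> [172, 168, 132, 20, 12, -68, -68, -88, -108, -200] -> [172, 168, 132, 20, 12, -68, -88, -108, -200] -> 40
  [-31, -30, -46, -17, -9, 35, 29] -> [35, 29, -9, -17, -30, -31, -46] -> [140, 116, -36, -68, -120, -124, -184] -> [140, 116, -36, -68, -120, -124, -184] -> -276
  [0, -19, -37, -50, -27, -47, -29, 20, 41, 42] -> [42, 41, 20, 0, -19, -27, -29, -37, -47, -50] -> [168, 164, 80, 0, -76, -108, -116, -148, -188, -200] -> [168, 164, 80, 0, -76, -108, -116, -148, -188, -200] -> -424
  [39, 20, -43, -27, 16, -11, 21, -36] -> [39, 21, 20, 16, -11, -27, -36, -43] -> [156, 84, 80, 64, -44, -108, -144, -172] -> [156, 84, 80, 64, -44, -108, -144, -172] -> -84
  [-18, -1, -9, 18, -14, -28, -32, -35] -> [18, -1, -9, -14, -18, -28, -32, -35] -> [72, -4, -36, -56, -72, -112, -128, -140] -> [72, -4, -36, -56, -72, -112, -128, -140] -> -476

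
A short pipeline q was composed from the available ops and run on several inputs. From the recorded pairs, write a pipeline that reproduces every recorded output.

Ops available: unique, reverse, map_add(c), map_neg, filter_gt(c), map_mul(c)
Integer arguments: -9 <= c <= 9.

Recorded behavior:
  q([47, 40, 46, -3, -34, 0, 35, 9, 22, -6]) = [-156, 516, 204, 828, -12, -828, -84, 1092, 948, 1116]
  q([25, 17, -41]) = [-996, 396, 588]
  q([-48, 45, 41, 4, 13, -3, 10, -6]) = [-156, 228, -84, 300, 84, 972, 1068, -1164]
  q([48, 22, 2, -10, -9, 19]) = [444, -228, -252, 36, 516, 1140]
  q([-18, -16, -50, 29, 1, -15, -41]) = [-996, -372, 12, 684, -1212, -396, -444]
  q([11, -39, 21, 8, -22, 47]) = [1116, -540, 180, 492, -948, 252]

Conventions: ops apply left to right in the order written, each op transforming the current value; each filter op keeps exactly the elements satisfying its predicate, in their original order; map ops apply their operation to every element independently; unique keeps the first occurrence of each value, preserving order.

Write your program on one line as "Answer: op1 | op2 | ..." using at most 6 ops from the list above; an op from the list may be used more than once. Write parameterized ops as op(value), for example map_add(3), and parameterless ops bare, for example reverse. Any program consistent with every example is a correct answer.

map_mul(-6) | map_add(3) | map_mul(-2) | map_neg | map_mul(-2) | reverse

Check, running the answer program on each example:
  [47, 40, 46, -3, -34, 0, 35, 9, 22, -6] -> [-282, -240, -276, 18, 204, 0, -210, -54, -132, 36] -> [-279, -237, -273, 21, 207, 3, -207, -51, -129, 39] -> [558, 474, 546, -42, -414, -6, 414, 102, 258, -78] -> [-558, -474, -546, 42, 414, 6, -414, -102, -258, 78] -> [1116, 948, 1092, -84, -828, -12, 828, 204, 516, -156] -> [-156, 516, 204, 828, -12, -828, -84, 1092, 948, 1116]
  [25, 17, -41] -> [-150, -102, 246] -> [-147, -99, 249] -> [294, 198, -498] -> [-294, -198, 498] -> [588, 396, -996] -> [-996, 396, 588]
  [-48, 45, 41, 4, 13, -3, 10, -6] -> [288, -270, -246, -24, -78, 18, -60, 36] -> [291, -267, -243, -21, -75, 21, -57, 39] -> [-582, 534, 486, 42, 150, -42, 114, -78] -> [582, -534, -486, -42, -150, 42, -114, 78] -> [-1164, 1068, 972, 84, 300, -84, 228, -156] -> [-156, 228, -84, 300, 84, 972, 1068, -1164]
  [48, 22, 2, -10, -9, 19] -> [-288, -132, -12, 60, 54, -114] -> [-285, -129, -9, 63, 57, -111] -> [570, 258, 18, -126, -114, 222] -> [-570, -258, -18, 126, 114, -222] -> [1140, 516, 36, -252, -228, 444] -> [444, -228, -252, 36, 516, 1140]
  [-18, -16, -50, 29, 1, -15, -41] -> [108, 96, 300, -174, -6, 90, 246] -> [111, 99, 303, -171, -3, 93, 249] -> [-222, -198, -606, 342, 6, -186, -498] -> [222, 198, 606, -342, -6, 186, 498] -> [-444, -396, -1212, 684, 12, -372, -996] -> [-996, -372, 12, 684, -1212, -396, -444]
  [11, -39, 21, 8, -22, 47] -> [-66, 234, -126, -48, 132, -282] -> [-63, 237, -123, -45, 135, -279] -> [126, -474, 246, 90, -270, 558] -> [-126, 474, -246, -90, 270, -558] -> [252, -948, 492, 180, -540, 1116] -> [1116, -540, 180, 492, -948, 252]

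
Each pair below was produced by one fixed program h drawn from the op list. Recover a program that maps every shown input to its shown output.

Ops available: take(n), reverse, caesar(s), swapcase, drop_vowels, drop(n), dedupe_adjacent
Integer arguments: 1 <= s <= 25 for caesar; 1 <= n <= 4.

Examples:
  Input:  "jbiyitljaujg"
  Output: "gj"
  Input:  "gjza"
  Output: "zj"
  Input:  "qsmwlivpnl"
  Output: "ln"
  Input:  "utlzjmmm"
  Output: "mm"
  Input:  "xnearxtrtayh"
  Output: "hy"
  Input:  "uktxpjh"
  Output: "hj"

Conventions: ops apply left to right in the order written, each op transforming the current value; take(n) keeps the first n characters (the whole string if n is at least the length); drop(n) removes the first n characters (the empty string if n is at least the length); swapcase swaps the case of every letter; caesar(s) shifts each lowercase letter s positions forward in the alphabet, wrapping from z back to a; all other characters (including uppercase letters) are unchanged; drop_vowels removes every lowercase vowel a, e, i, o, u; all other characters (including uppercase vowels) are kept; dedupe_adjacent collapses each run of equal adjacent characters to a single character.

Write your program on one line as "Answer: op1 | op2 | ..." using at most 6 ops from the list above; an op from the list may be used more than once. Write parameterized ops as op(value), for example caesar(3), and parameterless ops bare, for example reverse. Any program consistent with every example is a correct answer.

drop_vowels | swapcase | drop(1) | reverse | take(2) | swapcase

Check, running the answer program on each example:
  "jbiyitljaujg" -> "jbytljjg" -> "JBYTLJJG" -> "BYTLJJG" -> "GJJLTYB" -> "GJ" -> "gj"
  "gjza" -> "gjz" -> "GJZ" -> "JZ" -> "ZJ" -> "ZJ" -> "zj"
  "qsmwlivpnl" -> "qsmwlvpnl" -> "QSMWLVPNL" -> "SMWLVPNL" -> "LNPVLWMS" -> "LN" -> "ln"
  "utlzjmmm" -> "tlzjmmm" -> "TLZJMMM" -> "LZJMMM" -> "MMMJZL" -> "MM" -> "mm"
  "xnearxtrtayh" -> "xnrxtrtyh" -> "XNRXTRTYH" -> "NRXTRTYH" -> "HYTRTXRN" -> "HY" -> "hy"
  "uktxpjh" -> "ktxpjh" -> "KTXPJH" -> "TXPJH" -> "HJPXT" -> "HJ" -> "hj"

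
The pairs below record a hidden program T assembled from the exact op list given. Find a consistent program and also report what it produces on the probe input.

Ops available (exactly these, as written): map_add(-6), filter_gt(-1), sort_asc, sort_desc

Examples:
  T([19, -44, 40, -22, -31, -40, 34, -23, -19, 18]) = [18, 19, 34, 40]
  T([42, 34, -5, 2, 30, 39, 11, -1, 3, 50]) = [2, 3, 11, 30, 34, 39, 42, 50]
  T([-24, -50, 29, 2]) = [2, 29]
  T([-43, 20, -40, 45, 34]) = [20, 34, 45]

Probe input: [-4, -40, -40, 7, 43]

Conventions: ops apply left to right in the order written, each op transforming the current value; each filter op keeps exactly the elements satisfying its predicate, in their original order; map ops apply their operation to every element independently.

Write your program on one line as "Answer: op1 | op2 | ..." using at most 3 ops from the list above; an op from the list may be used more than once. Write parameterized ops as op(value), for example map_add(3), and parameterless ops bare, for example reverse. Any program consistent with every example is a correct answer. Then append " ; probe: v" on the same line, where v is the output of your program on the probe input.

sort_asc | filter_gt(-1) ; probe: [7, 43]

Check, running the answer program on each example:
  [19, -44, 40, -22, -31, -40, 34, -23, -19, 18] -> [-44, -40, -31, -23, -22, -19, 18, 19, 34, 40] -> [18, 19, 34, 40]
  [42, 34, -5, 2, 30, 39, 11, -1, 3, 50] -> [-5, -1, 2, 3, 11, 30, 34, 39, 42, 50] -> [2, 3, 11, 30, 34, 39, 42, 50]
  [-24, -50, 29, 2] -> [-50, -24, 2, 29] -> [2, 29]
  [-43, 20, -40, 45, 34] -> [-43, -40, 20, 34, 45] -> [20, 34, 45]
  probe: [-4, -40, -40, 7, 43] -> [-40, -40, -4, 7, 43] -> [7, 43]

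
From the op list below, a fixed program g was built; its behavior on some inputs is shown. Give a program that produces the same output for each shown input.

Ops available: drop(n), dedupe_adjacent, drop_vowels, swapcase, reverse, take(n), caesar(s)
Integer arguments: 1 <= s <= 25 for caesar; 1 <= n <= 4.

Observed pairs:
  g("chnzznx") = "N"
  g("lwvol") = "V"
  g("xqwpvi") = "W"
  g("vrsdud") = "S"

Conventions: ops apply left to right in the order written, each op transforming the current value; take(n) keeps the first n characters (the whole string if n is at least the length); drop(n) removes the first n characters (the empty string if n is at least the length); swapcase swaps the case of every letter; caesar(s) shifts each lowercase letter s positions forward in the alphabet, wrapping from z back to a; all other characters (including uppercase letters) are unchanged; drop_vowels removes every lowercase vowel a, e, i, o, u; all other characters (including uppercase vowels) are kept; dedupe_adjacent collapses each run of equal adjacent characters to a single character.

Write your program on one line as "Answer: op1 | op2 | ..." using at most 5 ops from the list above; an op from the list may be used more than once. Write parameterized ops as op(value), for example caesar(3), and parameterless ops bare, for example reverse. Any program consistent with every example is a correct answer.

swapcase | dedupe_adjacent | take(3) | drop(2)

Check, running the answer program on each example:
  "chnzznx" -> "CHNZZNX" -> "CHNZNX" -> "CHN" -> "N"
  "lwvol" -> "LWVOL" -> "LWVOL" -> "LWV" -> "V"
  "xqwpvi" -> "XQWPVI" -> "XQWPVI" -> "XQW" -> "W"
  "vrsdud" -> "VRSDUD" -> "VRSDUD" -> "VRS" -> "S"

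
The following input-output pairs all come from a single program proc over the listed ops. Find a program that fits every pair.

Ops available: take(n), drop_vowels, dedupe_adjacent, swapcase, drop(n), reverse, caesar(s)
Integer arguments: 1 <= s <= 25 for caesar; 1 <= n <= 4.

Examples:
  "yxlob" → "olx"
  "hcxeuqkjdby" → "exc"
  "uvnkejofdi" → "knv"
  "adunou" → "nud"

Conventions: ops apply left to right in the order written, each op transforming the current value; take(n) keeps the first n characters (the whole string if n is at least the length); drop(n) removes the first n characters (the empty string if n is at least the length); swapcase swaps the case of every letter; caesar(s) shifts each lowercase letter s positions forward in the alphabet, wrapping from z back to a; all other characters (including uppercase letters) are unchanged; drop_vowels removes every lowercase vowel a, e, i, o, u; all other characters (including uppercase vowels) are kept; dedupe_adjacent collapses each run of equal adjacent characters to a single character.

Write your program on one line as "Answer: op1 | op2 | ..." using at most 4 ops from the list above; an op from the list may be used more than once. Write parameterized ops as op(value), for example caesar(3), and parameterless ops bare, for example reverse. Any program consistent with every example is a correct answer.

take(4) | reverse | take(3)

Check, running the answer program on each example:
  "yxlob" -> "yxlo" -> "olxy" -> "olx"
  "hcxeuqkjdby" -> "hcxe" -> "exch" -> "exc"
  "uvnkejofdi" -> "uvnk" -> "knvu" -> "knv"
  "adunou" -> "adun" -> "nuda" -> "nud"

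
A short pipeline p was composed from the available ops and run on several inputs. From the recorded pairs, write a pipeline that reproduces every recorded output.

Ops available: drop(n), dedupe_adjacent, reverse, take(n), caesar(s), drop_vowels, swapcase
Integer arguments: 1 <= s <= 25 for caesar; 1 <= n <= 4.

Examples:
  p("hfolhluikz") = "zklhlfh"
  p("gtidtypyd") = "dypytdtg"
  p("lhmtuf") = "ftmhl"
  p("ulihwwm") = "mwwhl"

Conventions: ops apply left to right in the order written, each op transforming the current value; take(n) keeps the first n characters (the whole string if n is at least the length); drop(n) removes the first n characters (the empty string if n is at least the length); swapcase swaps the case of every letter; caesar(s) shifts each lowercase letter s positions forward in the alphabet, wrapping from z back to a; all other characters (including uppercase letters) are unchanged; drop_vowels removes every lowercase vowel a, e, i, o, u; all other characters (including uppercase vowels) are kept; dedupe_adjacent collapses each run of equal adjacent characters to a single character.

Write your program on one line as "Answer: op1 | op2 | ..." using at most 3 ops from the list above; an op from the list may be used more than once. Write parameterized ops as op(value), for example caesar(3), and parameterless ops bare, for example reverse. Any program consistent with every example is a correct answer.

reverse | drop_vowels

Check, running the answer program on each example:
  "hfolhluikz" -> "zkiulhlofh" -> "zklhlfh"
  "gtidtypyd" -> "dypytditg" -> "dypytdtg"
  "lhmtuf" -> "futmhl" -> "ftmhl"
  "ulihwwm" -> "mwwhilu" -> "mwwhl"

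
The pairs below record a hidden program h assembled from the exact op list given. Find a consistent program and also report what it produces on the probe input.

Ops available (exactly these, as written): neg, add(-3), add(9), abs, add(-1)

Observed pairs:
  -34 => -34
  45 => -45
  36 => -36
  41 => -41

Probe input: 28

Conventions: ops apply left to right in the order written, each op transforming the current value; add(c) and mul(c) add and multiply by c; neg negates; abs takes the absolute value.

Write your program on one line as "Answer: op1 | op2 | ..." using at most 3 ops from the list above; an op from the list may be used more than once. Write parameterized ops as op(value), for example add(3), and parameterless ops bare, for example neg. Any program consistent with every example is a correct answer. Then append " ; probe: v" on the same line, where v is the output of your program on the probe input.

neg | abs | neg ; probe: -28

Check, running the answer program on each example:
  -34 -> 34 -> 34 -> -34
  45 -> -45 -> 45 -> -45
  36 -> -36 -> 36 -> -36
  41 -> -41 -> 41 -> -41
  probe: 28 -> -28 -> 28 -> -28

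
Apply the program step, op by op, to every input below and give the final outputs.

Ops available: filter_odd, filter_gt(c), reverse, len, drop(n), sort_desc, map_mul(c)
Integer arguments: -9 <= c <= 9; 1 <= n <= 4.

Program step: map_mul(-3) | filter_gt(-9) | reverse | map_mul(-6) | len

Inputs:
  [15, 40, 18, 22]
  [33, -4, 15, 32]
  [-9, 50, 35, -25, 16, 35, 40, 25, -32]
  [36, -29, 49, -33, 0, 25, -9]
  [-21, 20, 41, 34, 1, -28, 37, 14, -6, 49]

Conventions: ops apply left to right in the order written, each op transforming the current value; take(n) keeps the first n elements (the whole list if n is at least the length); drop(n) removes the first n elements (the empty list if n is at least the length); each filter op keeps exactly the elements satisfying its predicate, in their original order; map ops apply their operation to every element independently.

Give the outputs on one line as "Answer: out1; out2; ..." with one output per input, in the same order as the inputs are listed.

Execution, op by op:
  [15, 40, 18, 22] -> [-45, -120, -54, -66] -> [] -> [] -> [] -> 0
  [33, -4, 15, 32] -> [-99, 12, -45, -96] -> [12] -> [12] -> [-72] -> 1
  [-9, 50, 35, -25, 16, 35, 40, 25, -32] -> [27, -150, -105, 75, -48, -105, -120, -75, 96] -> [27, 75, 96] -> [96, 75, 27] -> [-576, -450, -162] -> 3
  [36, -29, 49, -33, 0, 25, -9] -> [-108, 87, -147, 99, 0, -75, 27] -> [87, 99, 0, 27] -> [27, 0, 99, 87] -> [-162, 0, -594, -522] -> 4
  [-21, 20, 41, 34, 1, -28, 37, 14, -6, 49] -> [63, -60, -123, -102, -3, 84, -111, -42, 18, -147] -> [63, -3, 84, 18] -> [18, 84, -3, 63] -> [-108, -504, 18, -378] -> 4

0; 1; 3; 4; 4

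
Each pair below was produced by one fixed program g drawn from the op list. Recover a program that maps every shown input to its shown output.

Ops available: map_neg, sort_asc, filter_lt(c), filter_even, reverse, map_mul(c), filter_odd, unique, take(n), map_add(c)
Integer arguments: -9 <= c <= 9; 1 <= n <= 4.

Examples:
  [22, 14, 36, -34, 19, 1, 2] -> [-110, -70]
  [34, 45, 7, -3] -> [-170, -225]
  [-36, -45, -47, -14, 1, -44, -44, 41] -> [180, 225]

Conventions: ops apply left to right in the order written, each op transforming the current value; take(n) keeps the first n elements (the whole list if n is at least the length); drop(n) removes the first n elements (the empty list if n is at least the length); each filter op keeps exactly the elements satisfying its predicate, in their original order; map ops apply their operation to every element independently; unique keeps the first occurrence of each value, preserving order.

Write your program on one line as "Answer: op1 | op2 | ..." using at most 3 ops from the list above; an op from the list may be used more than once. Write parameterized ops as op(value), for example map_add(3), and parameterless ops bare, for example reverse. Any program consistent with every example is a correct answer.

take(2) | map_neg | map_mul(5)

Check, running the answer program on each example:
  [22, 14, 36, -34, 19, 1, 2] -> [22, 14] -> [-22, -14] -> [-110, -70]
  [34, 45, 7, -3] -> [34, 45] -> [-34, -45] -> [-170, -225]
  [-36, -45, -47, -14, 1, -44, -44, 41] -> [-36, -45] -> [36, 45] -> [180, 225]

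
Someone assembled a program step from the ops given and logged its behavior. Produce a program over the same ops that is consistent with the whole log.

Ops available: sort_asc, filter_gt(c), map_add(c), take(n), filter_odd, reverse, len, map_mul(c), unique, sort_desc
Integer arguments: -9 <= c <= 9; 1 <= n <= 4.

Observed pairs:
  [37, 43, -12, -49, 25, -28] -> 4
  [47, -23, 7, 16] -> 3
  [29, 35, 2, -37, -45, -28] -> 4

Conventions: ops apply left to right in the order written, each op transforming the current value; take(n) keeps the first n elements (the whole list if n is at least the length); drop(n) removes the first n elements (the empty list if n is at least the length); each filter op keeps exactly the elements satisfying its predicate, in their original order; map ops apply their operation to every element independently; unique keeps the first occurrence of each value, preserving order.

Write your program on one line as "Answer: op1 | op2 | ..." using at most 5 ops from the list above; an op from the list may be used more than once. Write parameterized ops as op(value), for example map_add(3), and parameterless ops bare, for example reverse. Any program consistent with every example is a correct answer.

map_mul(-1) | filter_odd | reverse | len

Check, running the answer program on each example:
  [37, 43, -12, -49, 25, -28] -> [-37, -43, 12, 49, -25, 28] -> [-37, -43, 49, -25] -> [-25, 49, -43, -37] -> 4
  [47, -23, 7, 16] -> [-47, 23, -7, -16] -> [-47, 23, -7] -> [-7, 23, -47] -> 3
  [29, 35, 2, -37, -45, -28] -> [-29, -35, -2, 37, 45, 28] -> [-29, -35, 37, 45] -> [45, 37, -35, -29] -> 4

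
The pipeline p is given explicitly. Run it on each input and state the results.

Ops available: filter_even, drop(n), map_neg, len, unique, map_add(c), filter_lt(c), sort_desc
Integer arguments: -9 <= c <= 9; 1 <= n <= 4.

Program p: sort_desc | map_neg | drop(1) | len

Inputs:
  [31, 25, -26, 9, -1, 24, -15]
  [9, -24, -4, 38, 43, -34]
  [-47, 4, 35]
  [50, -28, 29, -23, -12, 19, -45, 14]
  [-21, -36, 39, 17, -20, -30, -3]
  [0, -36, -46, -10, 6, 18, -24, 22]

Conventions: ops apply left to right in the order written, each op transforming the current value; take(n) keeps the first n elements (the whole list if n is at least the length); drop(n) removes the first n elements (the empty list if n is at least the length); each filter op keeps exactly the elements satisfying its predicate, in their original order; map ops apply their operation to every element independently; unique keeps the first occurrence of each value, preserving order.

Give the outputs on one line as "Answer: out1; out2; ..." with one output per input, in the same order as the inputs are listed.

Execution, op by op:
  [31, 25, -26, 9, -1, 24, -15] -> [31, 25, 24, 9, -1, -15, -26] -> [-31, -25, -24, -9, 1, 15, 26] -> [-25, -24, -9, 1, 15, 26] -> 6
  [9, -24, -4, 38, 43, -34] -> [43, 38, 9, -4, -24, -34] -> [-43, -38, -9, 4, 24, 34] -> [-38, -9, 4, 24, 34] -> 5
  [-47, 4, 35] -> [35, 4, -47] -> [-35, -4, 47] -> [-4, 47] -> 2
  [50, -28, 29, -23, -12, 19, -45, 14] -> [50, 29, 19, 14, -12, -23, -28, -45] -> [-50, -29, -19, -14, 12, 23, 28, 45] -> [-29, -19, -14, 12, 23, 28, 45] -> 7
  [-21, -36, 39, 17, -20, -30, -3] -> [39, 17, -3, -20, -21, -30, -36] -> [-39, -17, 3, 20, 21, 30, 36] -> [-17, 3, 20, 21, 30, 36] -> 6
  [0, -36, -46, -10, 6, 18, -24, 22] -> [22, 18, 6, 0, -10, -24, -36, -46] -> [-22, -18, -6, 0, 10, 24, 36, 46] -> [-18, -6, 0, 10, 24, 36, 46] -> 7

6; 5; 2; 7; 6; 7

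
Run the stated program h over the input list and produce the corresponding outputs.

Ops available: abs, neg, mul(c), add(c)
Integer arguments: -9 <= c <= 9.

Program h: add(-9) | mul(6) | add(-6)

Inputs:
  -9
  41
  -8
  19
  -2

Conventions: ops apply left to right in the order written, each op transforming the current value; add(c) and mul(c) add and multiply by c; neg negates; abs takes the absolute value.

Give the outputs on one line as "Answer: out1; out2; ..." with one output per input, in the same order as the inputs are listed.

-114; 186; -108; 54; -72

Execution, op by op:
  -9 -> -18 -> -108 -> -114
  41 -> 32 -> 192 -> 186
  -8 -> -17 -> -102 -> -108
  19 -> 10 -> 60 -> 54
  -2 -> -11 -> -66 -> -72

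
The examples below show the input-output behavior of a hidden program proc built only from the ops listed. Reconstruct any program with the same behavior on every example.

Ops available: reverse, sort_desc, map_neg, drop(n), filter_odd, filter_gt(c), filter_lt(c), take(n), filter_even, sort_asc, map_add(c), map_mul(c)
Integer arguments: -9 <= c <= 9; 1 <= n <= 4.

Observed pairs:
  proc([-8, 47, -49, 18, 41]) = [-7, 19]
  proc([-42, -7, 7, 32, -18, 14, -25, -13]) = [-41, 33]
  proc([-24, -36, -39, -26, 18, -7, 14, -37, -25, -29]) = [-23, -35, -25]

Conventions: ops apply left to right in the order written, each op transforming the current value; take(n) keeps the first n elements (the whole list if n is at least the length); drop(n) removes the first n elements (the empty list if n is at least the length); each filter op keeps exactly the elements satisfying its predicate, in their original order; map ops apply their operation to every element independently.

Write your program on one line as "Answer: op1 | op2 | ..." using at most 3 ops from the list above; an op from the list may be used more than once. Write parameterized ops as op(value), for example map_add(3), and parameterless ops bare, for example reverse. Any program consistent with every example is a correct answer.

take(4) | filter_even | map_add(1)

Check, running the answer program on each example:
  [-8, 47, -49, 18, 41] -> [-8, 47, -49, 18] -> [-8, 18] -> [-7, 19]
  [-42, -7, 7, 32, -18, 14, -25, -13] -> [-42, -7, 7, 32] -> [-42, 32] -> [-41, 33]
  [-24, -36, -39, -26, 18, -7, 14, -37, -25, -29] -> [-24, -36, -39, -26] -> [-24, -36, -26] -> [-23, -35, -25]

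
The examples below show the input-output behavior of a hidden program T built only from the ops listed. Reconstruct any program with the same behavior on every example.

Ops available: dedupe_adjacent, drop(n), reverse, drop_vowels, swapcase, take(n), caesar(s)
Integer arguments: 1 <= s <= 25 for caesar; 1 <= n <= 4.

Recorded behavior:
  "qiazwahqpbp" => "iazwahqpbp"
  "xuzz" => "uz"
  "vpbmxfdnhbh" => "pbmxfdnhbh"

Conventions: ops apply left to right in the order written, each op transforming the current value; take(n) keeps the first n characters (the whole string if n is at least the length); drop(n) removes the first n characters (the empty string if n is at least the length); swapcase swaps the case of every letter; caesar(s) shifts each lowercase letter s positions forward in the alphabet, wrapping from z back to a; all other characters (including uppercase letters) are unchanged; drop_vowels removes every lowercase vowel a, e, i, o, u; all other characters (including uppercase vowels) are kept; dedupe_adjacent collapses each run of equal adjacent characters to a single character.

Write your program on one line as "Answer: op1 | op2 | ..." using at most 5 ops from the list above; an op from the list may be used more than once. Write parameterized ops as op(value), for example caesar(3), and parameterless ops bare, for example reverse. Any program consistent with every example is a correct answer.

dedupe_adjacent | swapcase | drop(1) | swapcase

Check, running the answer program on each example:
  "qiazwahqpbp" -> "qiazwahqpbp" -> "QIAZWAHQPBP" -> "IAZWAHQPBP" -> "iazwahqpbp"
  "xuzz" -> "xuz" -> "XUZ" -> "UZ" -> "uz"
  "vpbmxfdnhbh" -> "vpbmxfdnhbh" -> "VPBMXFDNHBH" -> "PBMXFDNHBH" -> "pbmxfdnhbh"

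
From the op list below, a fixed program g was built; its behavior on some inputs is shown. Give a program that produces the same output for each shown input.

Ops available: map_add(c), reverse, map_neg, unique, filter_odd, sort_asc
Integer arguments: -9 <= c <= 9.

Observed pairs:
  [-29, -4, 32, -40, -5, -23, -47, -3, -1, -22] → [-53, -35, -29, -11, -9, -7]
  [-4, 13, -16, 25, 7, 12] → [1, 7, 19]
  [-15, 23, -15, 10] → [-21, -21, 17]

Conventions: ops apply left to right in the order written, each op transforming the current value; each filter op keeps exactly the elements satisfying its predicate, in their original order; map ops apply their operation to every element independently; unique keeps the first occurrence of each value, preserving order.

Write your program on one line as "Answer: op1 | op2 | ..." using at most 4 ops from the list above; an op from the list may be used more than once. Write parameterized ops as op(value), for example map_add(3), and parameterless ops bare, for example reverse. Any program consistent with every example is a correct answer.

sort_asc | filter_odd | map_add(-6)

Check, running the answer program on each example:
  [-29, -4, 32, -40, -5, -23, -47, -3, -1, -22] -> [-47, -40, -29, -23, -22, -5, -4, -3, -1, 32] -> [-47, -29, -23, -5, -3, -1] -> [-53, -35, -29, -11, -9, -7]
  [-4, 13, -16, 25, 7, 12] -> [-16, -4, 7, 12, 13, 25] -> [7, 13, 25] -> [1, 7, 19]
  [-15, 23, -15, 10] -> [-15, -15, 10, 23] -> [-15, -15, 23] -> [-21, -21, 17]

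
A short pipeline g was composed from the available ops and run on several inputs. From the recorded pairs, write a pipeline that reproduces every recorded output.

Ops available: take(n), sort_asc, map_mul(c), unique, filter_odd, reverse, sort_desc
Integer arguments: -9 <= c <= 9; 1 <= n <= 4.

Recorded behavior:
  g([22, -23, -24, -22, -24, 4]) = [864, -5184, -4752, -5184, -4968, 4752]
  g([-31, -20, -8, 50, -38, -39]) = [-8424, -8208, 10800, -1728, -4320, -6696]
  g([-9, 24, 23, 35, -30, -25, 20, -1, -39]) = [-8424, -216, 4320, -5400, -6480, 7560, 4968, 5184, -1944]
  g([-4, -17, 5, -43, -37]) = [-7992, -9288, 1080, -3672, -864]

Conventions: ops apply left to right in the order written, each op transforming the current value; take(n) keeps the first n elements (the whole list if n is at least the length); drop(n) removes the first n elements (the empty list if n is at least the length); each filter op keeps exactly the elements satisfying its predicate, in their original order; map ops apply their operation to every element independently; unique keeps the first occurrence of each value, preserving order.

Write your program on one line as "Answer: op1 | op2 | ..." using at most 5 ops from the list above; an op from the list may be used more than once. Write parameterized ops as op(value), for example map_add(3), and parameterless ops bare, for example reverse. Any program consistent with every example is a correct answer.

reverse | map_mul(9) | map_mul(3) | map_mul(8)

Check, running the answer program on each example:
  [22, -23, -24, -22, -24, 4] -> [4, -24, -22, -24, -23, 22] -> [36, -216, -198, -216, -207, 198] -> [108, -648, -594, -648, -621, 594] -> [864, -5184, -4752, -5184, -4968, 4752]
  [-31, -20, -8, 50, -38, -39] -> [-39, -38, 50, -8, -20, -31] -> [-351, -342, 450, -72, -180, -279] -> [-1053, -1026, 1350, -216, -540, -837] -> [-8424, -8208, 10800, -1728, -4320, -6696]
  [-9, 24, 23, 35, -30, -25, 20, -1, -39] -> [-39, -1, 20, -25, -30, 35, 23, 24, -9] -> [-351, -9, 180, -225, -270, 315, 207, 216, -81] -> [-1053, -27, 540, -675, -810, 945, 621, 648, -243] -> [-8424, -216, 4320, -5400, -6480, 7560, 4968, 5184, -1944]
  [-4, -17, 5, -43, -37] -> [-37, -43, 5, -17, -4] -> [-333, -387, 45, -153, -36] -> [-999, -1161, 135, -459, -108] -> [-7992, -9288, 1080, -3672, -864]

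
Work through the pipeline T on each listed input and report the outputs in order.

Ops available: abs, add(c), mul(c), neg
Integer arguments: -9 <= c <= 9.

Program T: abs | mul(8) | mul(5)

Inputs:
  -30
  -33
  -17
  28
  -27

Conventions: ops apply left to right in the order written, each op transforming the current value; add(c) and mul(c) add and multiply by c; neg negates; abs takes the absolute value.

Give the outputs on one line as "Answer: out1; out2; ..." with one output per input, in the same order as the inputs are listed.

1200; 1320; 680; 1120; 1080

Execution, op by op:
  -30 -> 30 -> 240 -> 1200
  -33 -> 33 -> 264 -> 1320
  -17 -> 17 -> 136 -> 680
  28 -> 28 -> 224 -> 1120
  -27 -> 27 -> 216 -> 1080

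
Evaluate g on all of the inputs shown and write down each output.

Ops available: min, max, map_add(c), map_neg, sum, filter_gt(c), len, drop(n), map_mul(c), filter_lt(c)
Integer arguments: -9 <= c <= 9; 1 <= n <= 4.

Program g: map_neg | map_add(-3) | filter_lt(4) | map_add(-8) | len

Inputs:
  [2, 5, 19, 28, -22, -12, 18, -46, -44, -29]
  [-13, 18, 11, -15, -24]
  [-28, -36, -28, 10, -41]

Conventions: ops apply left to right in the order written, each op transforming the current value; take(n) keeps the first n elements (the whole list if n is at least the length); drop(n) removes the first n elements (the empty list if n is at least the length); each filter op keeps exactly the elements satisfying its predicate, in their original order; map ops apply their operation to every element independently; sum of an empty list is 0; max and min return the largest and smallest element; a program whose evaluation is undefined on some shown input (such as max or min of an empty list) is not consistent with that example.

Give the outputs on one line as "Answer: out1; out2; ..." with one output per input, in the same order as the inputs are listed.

5; 2; 1

Execution, op by op:
  [2, 5, 19, 28, -22, -12, 18, -46, -44, -29] -> [-2, -5, -19, -28, 22, 12, -18, 46, 44, 29] -> [-5, -8, -22, -31, 19, 9, -21, 43, 41, 26] -> [-5, -8, -22, -31, -21] -> [-13, -16, -30, -39, -29] -> 5
  [-13, 18, 11, -15, -24] -> [13, -18, -11, 15, 24] -> [10, -21, -14, 12, 21] -> [-21, -14] -> [-29, -22] -> 2
  [-28, -36, -28, 10, -41] -> [28, 36, 28, -10, 41] -> [25, 33, 25, -13, 38] -> [-13] -> [-21] -> 1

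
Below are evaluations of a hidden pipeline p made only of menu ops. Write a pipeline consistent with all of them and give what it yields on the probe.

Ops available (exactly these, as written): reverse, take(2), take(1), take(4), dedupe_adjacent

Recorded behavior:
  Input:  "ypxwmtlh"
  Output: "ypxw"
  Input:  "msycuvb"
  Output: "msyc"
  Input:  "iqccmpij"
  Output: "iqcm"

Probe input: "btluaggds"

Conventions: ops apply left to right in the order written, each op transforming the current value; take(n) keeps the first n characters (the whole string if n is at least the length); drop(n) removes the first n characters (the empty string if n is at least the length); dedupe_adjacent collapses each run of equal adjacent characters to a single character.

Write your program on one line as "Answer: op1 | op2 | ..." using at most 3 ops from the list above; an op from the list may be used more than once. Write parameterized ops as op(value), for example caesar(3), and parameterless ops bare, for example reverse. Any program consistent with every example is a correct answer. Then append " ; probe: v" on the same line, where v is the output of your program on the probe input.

dedupe_adjacent | take(4) ; probe: "btlu"

Check, running the answer program on each example:
  "ypxwmtlh" -> "ypxwmtlh" -> "ypxw"
  "msycuvb" -> "msycuvb" -> "msyc"
  "iqccmpij" -> "iqcmpij" -> "iqcm"
  probe: "btluaggds" -> "btluagds" -> "btlu"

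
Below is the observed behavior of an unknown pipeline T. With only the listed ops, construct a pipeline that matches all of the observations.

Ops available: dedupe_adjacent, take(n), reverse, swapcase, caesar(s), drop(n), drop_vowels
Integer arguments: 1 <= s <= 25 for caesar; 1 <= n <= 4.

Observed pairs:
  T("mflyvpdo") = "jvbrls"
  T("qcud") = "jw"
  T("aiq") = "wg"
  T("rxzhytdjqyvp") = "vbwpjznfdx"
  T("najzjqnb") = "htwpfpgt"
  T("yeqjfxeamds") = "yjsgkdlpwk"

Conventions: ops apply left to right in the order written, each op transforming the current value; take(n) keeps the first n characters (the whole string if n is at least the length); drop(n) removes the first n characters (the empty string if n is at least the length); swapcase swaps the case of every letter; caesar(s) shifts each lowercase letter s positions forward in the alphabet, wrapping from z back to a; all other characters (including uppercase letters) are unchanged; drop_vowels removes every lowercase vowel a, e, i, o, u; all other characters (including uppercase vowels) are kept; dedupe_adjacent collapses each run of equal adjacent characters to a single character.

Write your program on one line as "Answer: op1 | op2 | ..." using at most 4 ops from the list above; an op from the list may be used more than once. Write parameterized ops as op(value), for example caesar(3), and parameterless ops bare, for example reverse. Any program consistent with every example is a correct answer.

caesar(6) | drop_vowels | reverse

Check, running the answer program on each example:
  "mflyvpdo" -> "slrebvju" -> "slrbvj" -> "jvbrls"
  "qcud" -> "wiaj" -> "wj" -> "jw"
  "aiq" -> "gow" -> "gw" -> "wg"
  "rxzhytdjqyvp" -> "xdfnezjpwebv" -> "xdfnzjpwbv" -> "vbwpjznfdx"
  "najzjqnb" -> "tgpfpwth" -> "tgpfpwth" -> "htwpfpgt"
  "yeqjfxeamds" -> "ekwpldkgsjy" -> "kwpldkgsjy" -> "yjsgkdlpwk"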